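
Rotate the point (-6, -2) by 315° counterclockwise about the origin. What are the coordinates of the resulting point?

Rotation matrix for 315°: [[cos 315°, -sin 315°], [sin 315°, cos 315°]] ≈ [[0.707107, 0.707107], [-0.707107, 0.707107]]
[[0.707107, 0.707107], [-0.707107, 0.707107]] × [-6, -2]ᵀ ≈ [-5.6569, 2.8284]ᵀ
Result: (-5.6569, 2.8284)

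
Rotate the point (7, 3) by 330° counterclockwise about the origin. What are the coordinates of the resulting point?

Rotation matrix for 330°: [[cos 330°, -sin 330°], [sin 330°, cos 330°]] ≈ [[0.866025, 0.500000], [-0.500000, 0.866025]]
[[0.866025, 0.500000], [-0.500000, 0.866025]] × [7, 3]ᵀ ≈ [7.5622, -0.9019]ᵀ
Result: (7.5622, -0.9019)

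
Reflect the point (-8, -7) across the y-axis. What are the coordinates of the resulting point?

Reflection across y-axis: (-8, -7) → (8, -7)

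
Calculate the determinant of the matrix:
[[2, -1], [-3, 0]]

For a 2×2 matrix [[a, b], [c, d]], det = ad - bc
det = (2)(0) - (-1)(-3) = 0 - 3 = -3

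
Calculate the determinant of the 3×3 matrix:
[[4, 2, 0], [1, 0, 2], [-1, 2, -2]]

Expansion along first row:
det = 4·det([[0,2],[2,-2]]) - 2·det([[1,2],[-1,-2]]) + 0·det([[1,0],[-1,2]])
    = 4·(0·-2 - 2·2) - 2·(1·-2 - 2·-1) + 0·(1·2 - 0·-1)
    = 4·-4 - 2·0 + 0·2
    = -16 + 0 + 0 = -16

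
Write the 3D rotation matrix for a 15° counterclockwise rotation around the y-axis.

Rotation matrix for counterclockwise 15° around y-axis:
cos(15°) = 0.9659, sin(15°) = 0.2588
Result: [[0.9659, 0, 0.2588], [0, 1, 0], [-0.2588, 0, 0.9659]]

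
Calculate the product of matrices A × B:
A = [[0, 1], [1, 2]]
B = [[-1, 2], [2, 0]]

Matrix multiplication:
C[0][0] = 0×-1 + 1×2 = 2
C[0][1] = 0×2 + 1×0 = 0
C[1][0] = 1×-1 + 2×2 = 3
C[1][1] = 1×2 + 2×0 = 2
Result: [[2, 0], [3, 2]]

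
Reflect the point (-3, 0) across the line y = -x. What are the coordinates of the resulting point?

Reflection across line y = -x: (-3, 0) → (0, 3)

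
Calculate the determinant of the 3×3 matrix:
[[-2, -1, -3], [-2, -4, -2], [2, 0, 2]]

Expansion along first row:
det = -2·det([[-4,-2],[0,2]]) - -1·det([[-2,-2],[2,2]]) + -3·det([[-2,-4],[2,0]])
    = -2·(-4·2 - -2·0) - -1·(-2·2 - -2·2) + -3·(-2·0 - -4·2)
    = -2·-8 - -1·0 + -3·8
    = 16 + 0 + -24 = -8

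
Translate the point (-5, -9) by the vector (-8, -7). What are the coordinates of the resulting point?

Translation by (-8, -7) (homogeneous matrix [[1, 0, -8], [0, 1, -7], [0, 0, 1]]):
x' = -5 + -8 = -13
y' = -9 + -7 = -16
Result: (-13, -16)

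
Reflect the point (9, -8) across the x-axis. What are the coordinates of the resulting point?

Reflection across x-axis: (9, -8) → (9, 8)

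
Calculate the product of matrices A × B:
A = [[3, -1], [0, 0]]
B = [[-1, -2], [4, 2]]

Matrix multiplication:
C[0][0] = 3×-1 + -1×4 = -7
C[0][1] = 3×-2 + -1×2 = -8
C[1][0] = 0×-1 + 0×4 = 0
C[1][1] = 0×-2 + 0×2 = 0
Result: [[-7, -8], [0, 0]]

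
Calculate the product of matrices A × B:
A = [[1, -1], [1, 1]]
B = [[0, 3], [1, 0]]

Matrix multiplication:
C[0][0] = 1×0 + -1×1 = -1
C[0][1] = 1×3 + -1×0 = 3
C[1][0] = 1×0 + 1×1 = 1
C[1][1] = 1×3 + 1×0 = 3
Result: [[-1, 3], [1, 3]]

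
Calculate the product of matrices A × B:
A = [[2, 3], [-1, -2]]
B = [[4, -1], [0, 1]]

Matrix multiplication:
C[0][0] = 2×4 + 3×0 = 8
C[0][1] = 2×-1 + 3×1 = 1
C[1][0] = -1×4 + -2×0 = -4
C[1][1] = -1×-1 + -2×1 = -1
Result: [[8, 1], [-4, -1]]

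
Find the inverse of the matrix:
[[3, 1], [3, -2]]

For [[a,b],[c,d]], inverse = (1/det)·[[d,-b],[-c,a]]
det = (3)(-2) - (1)(3) = -6 - 3 = -9
Inverse = (1/-9)·[[-2, -1], [-3, 3]]
= [[2/9, 1/9], [1/3, -1/3]]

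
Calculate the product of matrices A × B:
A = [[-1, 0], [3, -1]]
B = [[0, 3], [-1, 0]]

Matrix multiplication:
C[0][0] = -1×0 + 0×-1 = 0
C[0][1] = -1×3 + 0×0 = -3
C[1][0] = 3×0 + -1×-1 = 1
C[1][1] = 3×3 + -1×0 = 9
Result: [[0, -3], [1, 9]]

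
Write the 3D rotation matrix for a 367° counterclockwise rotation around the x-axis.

Rotation matrix for counterclockwise 367° around x-axis:
cos(367°) = 0.9925, sin(367°) = 0.1219
Result: [[1, 0, 0], [0, 0.9925, -0.1219], [0, 0.1219, 0.9925]]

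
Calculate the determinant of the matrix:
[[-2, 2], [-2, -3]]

For a 2×2 matrix [[a, b], [c, d]], det = ad - bc
det = (-2)(-3) - (2)(-2) = 6 - -4 = 10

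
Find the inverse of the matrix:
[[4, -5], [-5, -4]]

For [[a,b],[c,d]], inverse = (1/det)·[[d,-b],[-c,a]]
det = (4)(-4) - (-5)(-5) = -16 - 25 = -41
Inverse = (1/-41)·[[-4, 5], [5, 4]]
= [[4/41, -5/41], [-5/41, -4/41]]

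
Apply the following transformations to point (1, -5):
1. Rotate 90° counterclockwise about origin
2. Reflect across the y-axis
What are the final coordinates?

Step 1: Rotate 90° → (5, 1)
Step 2: Reflect across y-axis → (-5, 1)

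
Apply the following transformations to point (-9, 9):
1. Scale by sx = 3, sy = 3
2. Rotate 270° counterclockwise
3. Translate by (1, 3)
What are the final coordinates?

Step 1: Scale → (-27, 27)
Step 2: Rotate 270° → (27, 27)
Step 3: Translate → (28, 30)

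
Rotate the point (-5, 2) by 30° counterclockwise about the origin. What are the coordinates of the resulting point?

Rotation matrix for 30°: [[cos 30°, -sin 30°], [sin 30°, cos 30°]] ≈ [[0.866025, -0.500000], [0.500000, 0.866025]]
[[0.866025, -0.500000], [0.500000, 0.866025]] × [-5, 2]ᵀ ≈ [-5.3301, -0.7679]ᵀ
Result: (-5.3301, -0.7679)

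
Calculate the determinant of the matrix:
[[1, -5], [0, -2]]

For a 2×2 matrix [[a, b], [c, d]], det = ad - bc
det = (1)(-2) - (-5)(0) = -2 - 0 = -2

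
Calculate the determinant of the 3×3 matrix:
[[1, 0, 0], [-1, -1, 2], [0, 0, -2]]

Expansion along first row:
det = 1·det([[-1,2],[0,-2]]) - 0·det([[-1,2],[0,-2]]) + 0·det([[-1,-1],[0,0]])
    = 1·(-1·-2 - 2·0) - 0·(-1·-2 - 2·0) + 0·(-1·0 - -1·0)
    = 1·2 - 0·2 + 0·0
    = 2 + 0 + 0 = 2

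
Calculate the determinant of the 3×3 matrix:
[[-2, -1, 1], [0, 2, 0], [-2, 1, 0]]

Expansion along first row:
det = -2·det([[2,0],[1,0]]) - -1·det([[0,0],[-2,0]]) + 1·det([[0,2],[-2,1]])
    = -2·(2·0 - 0·1) - -1·(0·0 - 0·-2) + 1·(0·1 - 2·-2)
    = -2·0 - -1·0 + 1·4
    = 0 + 0 + 4 = 4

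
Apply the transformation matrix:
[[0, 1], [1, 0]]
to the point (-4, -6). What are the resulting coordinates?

Matrix multiplication:
[[0, 1], [1, 0]] × [-4, -6]ᵀ
= [(0)(-4) + (1)(-6), (1)(-4) + (0)(-6)]ᵀ
= [-6, -4]ᵀ
Result: (-6, -4)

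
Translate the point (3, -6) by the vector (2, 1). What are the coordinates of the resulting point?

Translation by (2, 1) (homogeneous matrix [[1, 0, 2], [0, 1, 1], [0, 0, 1]]):
x' = 3 + 2 = 5
y' = -6 + 1 = -5
Result: (5, -5)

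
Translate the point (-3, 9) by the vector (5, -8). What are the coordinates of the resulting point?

Translation by (5, -8) (homogeneous matrix [[1, 0, 5], [0, 1, -8], [0, 0, 1]]):
x' = -3 + 5 = 2
y' = 9 + -8 = 1
Result: (2, 1)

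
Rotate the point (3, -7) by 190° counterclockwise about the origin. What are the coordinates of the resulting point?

Rotation matrix for 190°: [[cos 190°, -sin 190°], [sin 190°, cos 190°]] ≈ [[-0.984808, 0.173648], [-0.173648, -0.984808]]
[[-0.984808, 0.173648], [-0.173648, -0.984808]] × [3, -7]ᵀ ≈ [-4.1700, 6.3727]ᵀ
Result: (-4.1700, 6.3727)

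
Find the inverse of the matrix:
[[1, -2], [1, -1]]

For [[a,b],[c,d]], inverse = (1/det)·[[d,-b],[-c,a]]
det = (1)(-1) - (-2)(1) = -1 - -2 = 1
Inverse = [[-1, 2], [-1, 1]]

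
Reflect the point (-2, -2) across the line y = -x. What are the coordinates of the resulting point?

Reflection across line y = -x: (-2, -2) → (2, 2)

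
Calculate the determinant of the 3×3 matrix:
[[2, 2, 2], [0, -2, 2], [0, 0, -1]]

Expansion along first row:
det = 2·det([[-2,2],[0,-1]]) - 2·det([[0,2],[0,-1]]) + 2·det([[0,-2],[0,0]])
    = 2·(-2·-1 - 2·0) - 2·(0·-1 - 2·0) + 2·(0·0 - -2·0)
    = 2·2 - 2·0 + 2·0
    = 4 + 0 + 0 = 4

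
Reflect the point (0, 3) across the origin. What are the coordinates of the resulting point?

Reflection across origin: (0, 3) → (0, -3)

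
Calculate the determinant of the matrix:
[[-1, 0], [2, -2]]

For a 2×2 matrix [[a, b], [c, d]], det = ad - bc
det = (-1)(-2) - (0)(2) = 2 - 0 = 2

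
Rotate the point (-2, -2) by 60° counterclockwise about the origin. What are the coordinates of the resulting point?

Rotation matrix for 60°: [[cos 60°, -sin 60°], [sin 60°, cos 60°]] ≈ [[0.500000, -0.866025], [0.866025, 0.500000]]
[[0.500000, -0.866025], [0.866025, 0.500000]] × [-2, -2]ᵀ ≈ [0.7321, -2.7321]ᵀ
Result: (0.7321, -2.7321)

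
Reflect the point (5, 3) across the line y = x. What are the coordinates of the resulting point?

Reflection across line y = x: (5, 3) → (3, 5)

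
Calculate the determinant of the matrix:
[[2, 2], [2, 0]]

For a 2×2 matrix [[a, b], [c, d]], det = ad - bc
det = (2)(0) - (2)(2) = 0 - 4 = -4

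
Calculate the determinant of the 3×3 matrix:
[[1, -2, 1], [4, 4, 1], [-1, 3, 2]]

Expansion along first row:
det = 1·det([[4,1],[3,2]]) - -2·det([[4,1],[-1,2]]) + 1·det([[4,4],[-1,3]])
    = 1·(4·2 - 1·3) - -2·(4·2 - 1·-1) + 1·(4·3 - 4·-1)
    = 1·5 - -2·9 + 1·16
    = 5 + 18 + 16 = 39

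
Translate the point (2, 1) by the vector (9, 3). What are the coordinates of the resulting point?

Translation by (9, 3) (homogeneous matrix [[1, 0, 9], [0, 1, 3], [0, 0, 1]]):
x' = 2 + 9 = 11
y' = 1 + 3 = 4
Result: (11, 4)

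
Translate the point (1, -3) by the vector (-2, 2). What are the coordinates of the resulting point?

Translation by (-2, 2) (homogeneous matrix [[1, 0, -2], [0, 1, 2], [0, 0, 1]]):
x' = 1 + -2 = -1
y' = -3 + 2 = -1
Result: (-1, -1)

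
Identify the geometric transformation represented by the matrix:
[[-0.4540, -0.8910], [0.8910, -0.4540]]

This matrix represents: rotation by 117° counterclockwise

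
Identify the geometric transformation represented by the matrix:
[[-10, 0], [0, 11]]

This matrix represents: non-uniform scaling by sx = -10, sy = 11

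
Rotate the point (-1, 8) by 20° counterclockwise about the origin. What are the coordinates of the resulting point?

Rotation matrix for 20°: [[cos 20°, -sin 20°], [sin 20°, cos 20°]] ≈ [[0.939693, -0.342020], [0.342020, 0.939693]]
[[0.939693, -0.342020], [0.342020, 0.939693]] × [-1, 8]ᵀ ≈ [-3.6759, 7.1755]ᵀ
Result: (-3.6759, 7.1755)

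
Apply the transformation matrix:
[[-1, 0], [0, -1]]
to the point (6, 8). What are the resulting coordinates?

Matrix multiplication:
[[-1, 0], [0, -1]] × [6, 8]ᵀ
= [(-1)(6) + (0)(8), (0)(6) + (-1)(8)]ᵀ
= [-6, -8]ᵀ
Result: (-6, -8)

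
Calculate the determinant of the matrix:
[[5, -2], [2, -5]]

For a 2×2 matrix [[a, b], [c, d]], det = ad - bc
det = (5)(-5) - (-2)(2) = -25 - -4 = -21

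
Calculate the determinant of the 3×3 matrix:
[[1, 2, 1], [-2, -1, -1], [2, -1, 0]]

Expansion along first row:
det = 1·det([[-1,-1],[-1,0]]) - 2·det([[-2,-1],[2,0]]) + 1·det([[-2,-1],[2,-1]])
    = 1·(-1·0 - -1·-1) - 2·(-2·0 - -1·2) + 1·(-2·-1 - -1·2)
    = 1·-1 - 2·2 + 1·4
    = -1 + -4 + 4 = -1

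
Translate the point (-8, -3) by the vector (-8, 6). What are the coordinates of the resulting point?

Translation by (-8, 6) (homogeneous matrix [[1, 0, -8], [0, 1, 6], [0, 0, 1]]):
x' = -8 + -8 = -16
y' = -3 + 6 = 3
Result: (-16, 3)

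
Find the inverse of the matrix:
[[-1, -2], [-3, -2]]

For [[a,b],[c,d]], inverse = (1/det)·[[d,-b],[-c,a]]
det = (-1)(-2) - (-2)(-3) = 2 - 6 = -4
Inverse = (1/-4)·[[-2, 2], [3, -1]]
= [[1/2, -1/2], [-3/4, 1/4]]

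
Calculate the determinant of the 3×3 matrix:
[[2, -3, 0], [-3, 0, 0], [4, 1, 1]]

Expansion along first row:
det = 2·det([[0,0],[1,1]]) - -3·det([[-3,0],[4,1]]) + 0·det([[-3,0],[4,1]])
    = 2·(0·1 - 0·1) - -3·(-3·1 - 0·4) + 0·(-3·1 - 0·4)
    = 2·0 - -3·-3 + 0·-3
    = 0 + -9 + 0 = -9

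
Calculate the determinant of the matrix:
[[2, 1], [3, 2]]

For a 2×2 matrix [[a, b], [c, d]], det = ad - bc
det = (2)(2) - (1)(3) = 4 - 3 = 1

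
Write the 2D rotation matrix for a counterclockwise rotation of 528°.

Rotation matrix formula: [[cos θ, -sin θ], [sin θ, cos θ]]
For θ = 528°:
cos(528°) = -0.9781
sin(528°) = 0.2079
Result: [[-0.9781, -0.2079], [0.2079, -0.9781]]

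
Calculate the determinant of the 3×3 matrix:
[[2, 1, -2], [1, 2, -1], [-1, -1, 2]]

Expansion along first row:
det = 2·det([[2,-1],[-1,2]]) - 1·det([[1,-1],[-1,2]]) + -2·det([[1,2],[-1,-1]])
    = 2·(2·2 - -1·-1) - 1·(1·2 - -1·-1) + -2·(1·-1 - 2·-1)
    = 2·3 - 1·1 + -2·1
    = 6 + -1 + -2 = 3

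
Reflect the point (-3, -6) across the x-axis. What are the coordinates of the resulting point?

Reflection across x-axis: (-3, -6) → (-3, 6)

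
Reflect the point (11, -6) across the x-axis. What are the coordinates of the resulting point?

Reflection across x-axis: (11, -6) → (11, 6)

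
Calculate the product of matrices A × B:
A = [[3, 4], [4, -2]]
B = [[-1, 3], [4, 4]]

Matrix multiplication:
C[0][0] = 3×-1 + 4×4 = 13
C[0][1] = 3×3 + 4×4 = 25
C[1][0] = 4×-1 + -2×4 = -12
C[1][1] = 4×3 + -2×4 = 4
Result: [[13, 25], [-12, 4]]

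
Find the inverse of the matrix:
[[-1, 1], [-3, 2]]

For [[a,b],[c,d]], inverse = (1/det)·[[d,-b],[-c,a]]
det = (-1)(2) - (1)(-3) = -2 - -3 = 1
Inverse = [[2, -1], [3, -1]]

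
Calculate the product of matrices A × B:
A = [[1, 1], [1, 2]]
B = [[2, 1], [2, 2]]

Matrix multiplication:
C[0][0] = 1×2 + 1×2 = 4
C[0][1] = 1×1 + 1×2 = 3
C[1][0] = 1×2 + 2×2 = 6
C[1][1] = 1×1 + 2×2 = 5
Result: [[4, 3], [6, 5]]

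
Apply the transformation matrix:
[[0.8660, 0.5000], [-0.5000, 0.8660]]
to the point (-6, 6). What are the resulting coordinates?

Matrix multiplication:
[[0.8660, 0.5000], [-0.5000, 0.8660]] × [-6, 6]ᵀ
= [(0.8660)(-6) + (0.5000)(6), (-0.5000)(-6) + (0.8660)(6)]ᵀ
= [-2.1960, 8.1960]ᵀ
Result: (-2.1960, 8.1960)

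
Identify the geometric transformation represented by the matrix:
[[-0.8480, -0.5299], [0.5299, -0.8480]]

This matrix represents: rotation by 148° counterclockwise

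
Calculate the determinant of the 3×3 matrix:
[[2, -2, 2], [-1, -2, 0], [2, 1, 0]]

Expansion along first row:
det = 2·det([[-2,0],[1,0]]) - -2·det([[-1,0],[2,0]]) + 2·det([[-1,-2],[2,1]])
    = 2·(-2·0 - 0·1) - -2·(-1·0 - 0·2) + 2·(-1·1 - -2·2)
    = 2·0 - -2·0 + 2·3
    = 0 + 0 + 6 = 6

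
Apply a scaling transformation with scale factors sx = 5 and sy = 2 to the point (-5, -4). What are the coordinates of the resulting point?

Scaling matrix:
[[5, 0], [0, 2]]
Result: (-5 × 5, -4 × 2) = (-25, -8)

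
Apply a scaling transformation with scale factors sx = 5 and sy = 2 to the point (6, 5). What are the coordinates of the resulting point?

Scaling matrix:
[[5, 0], [0, 2]]
Result: (6 × 5, 5 × 2) = (30, 10)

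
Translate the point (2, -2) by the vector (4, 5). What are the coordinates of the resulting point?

Translation by (4, 5) (homogeneous matrix [[1, 0, 4], [0, 1, 5], [0, 0, 1]]):
x' = 2 + 4 = 6
y' = -2 + 5 = 3
Result: (6, 3)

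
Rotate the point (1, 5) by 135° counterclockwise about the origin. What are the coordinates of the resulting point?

Rotation matrix for 135°: [[cos 135°, -sin 135°], [sin 135°, cos 135°]] ≈ [[-0.707107, -0.707107], [0.707107, -0.707107]]
[[-0.707107, -0.707107], [0.707107, -0.707107]] × [1, 5]ᵀ ≈ [-4.2426, -2.8284]ᵀ
Result: (-4.2426, -2.8284)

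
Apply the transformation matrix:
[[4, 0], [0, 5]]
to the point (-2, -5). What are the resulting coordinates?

Matrix multiplication:
[[4, 0], [0, 5]] × [-2, -5]ᵀ
= [(4)(-2) + (0)(-5), (0)(-2) + (5)(-5)]ᵀ
= [-8, -25]ᵀ
Result: (-8, -25)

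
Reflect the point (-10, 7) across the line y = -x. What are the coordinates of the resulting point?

Reflection across line y = -x: (-10, 7) → (-7, 10)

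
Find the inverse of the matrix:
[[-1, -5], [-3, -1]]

For [[a,b],[c,d]], inverse = (1/det)·[[d,-b],[-c,a]]
det = (-1)(-1) - (-5)(-3) = 1 - 15 = -14
Inverse = (1/-14)·[[-1, 5], [3, -1]]
= [[1/14, -5/14], [-3/14, 1/14]]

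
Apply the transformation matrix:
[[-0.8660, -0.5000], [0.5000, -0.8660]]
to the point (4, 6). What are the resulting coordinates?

Matrix multiplication:
[[-0.8660, -0.5000], [0.5000, -0.8660]] × [4, 6]ᵀ
= [(-0.8660)(4) + (-0.5000)(6), (0.5000)(4) + (-0.8660)(6)]ᵀ
= [-6.4640, -3.1960]ᵀ
Result: (-6.4640, -3.1960)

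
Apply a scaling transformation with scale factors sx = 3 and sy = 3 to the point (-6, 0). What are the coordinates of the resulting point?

Scaling matrix:
[[3, 0], [0, 3]]
Result: (-6 × 3, 0 × 3) = (-18, 0)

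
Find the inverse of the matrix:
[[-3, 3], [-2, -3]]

For [[a,b],[c,d]], inverse = (1/det)·[[d,-b],[-c,a]]
det = (-3)(-3) - (3)(-2) = 9 - -6 = 15
Inverse = (1/15)·[[-3, -3], [2, -3]]
= [[-1/5, -1/5], [2/15, -1/5]]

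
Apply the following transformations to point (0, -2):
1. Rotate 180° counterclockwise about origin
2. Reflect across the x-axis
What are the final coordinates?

Step 1: Rotate 180° → (0, 2)
Step 2: Reflect across x-axis → (0, -2)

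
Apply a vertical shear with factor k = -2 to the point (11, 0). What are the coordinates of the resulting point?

Shear matrix for vertical shear with factor k = -2:
[[1, 0], [-2, 1]]
Result: (11, 0) → (11, -22)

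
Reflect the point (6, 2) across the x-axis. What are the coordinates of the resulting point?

Reflection across x-axis: (6, 2) → (6, -2)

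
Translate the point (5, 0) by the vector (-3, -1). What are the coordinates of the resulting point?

Translation by (-3, -1) (homogeneous matrix [[1, 0, -3], [0, 1, -1], [0, 0, 1]]):
x' = 5 + -3 = 2
y' = 0 + -1 = -1
Result: (2, -1)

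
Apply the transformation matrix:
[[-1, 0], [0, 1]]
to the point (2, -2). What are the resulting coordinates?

Matrix multiplication:
[[-1, 0], [0, 1]] × [2, -2]ᵀ
= [(-1)(2) + (0)(-2), (0)(2) + (1)(-2)]ᵀ
= [-2, -2]ᵀ
Result: (-2, -2)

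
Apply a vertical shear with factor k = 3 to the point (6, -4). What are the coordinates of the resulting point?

Shear matrix for vertical shear with factor k = 3:
[[1, 0], [3, 1]]
Result: (6, -4) → (6, 14)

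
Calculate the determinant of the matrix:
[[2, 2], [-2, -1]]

For a 2×2 matrix [[a, b], [c, d]], det = ad - bc
det = (2)(-1) - (2)(-2) = -2 - -4 = 2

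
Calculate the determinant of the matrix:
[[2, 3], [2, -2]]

For a 2×2 matrix [[a, b], [c, d]], det = ad - bc
det = (2)(-2) - (3)(2) = -4 - 6 = -10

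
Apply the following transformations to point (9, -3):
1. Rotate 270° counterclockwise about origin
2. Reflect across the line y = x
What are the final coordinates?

Step 1: Rotate 270° → (-3, -9)
Step 2: Reflect across line y = x → (-9, -3)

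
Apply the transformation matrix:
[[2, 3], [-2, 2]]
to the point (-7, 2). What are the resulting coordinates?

Matrix multiplication:
[[2, 3], [-2, 2]] × [-7, 2]ᵀ
= [(2)(-7) + (3)(2), (-2)(-7) + (2)(2)]ᵀ
= [-8, 18]ᵀ
Result: (-8, 18)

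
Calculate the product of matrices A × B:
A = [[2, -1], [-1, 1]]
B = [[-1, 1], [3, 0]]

Matrix multiplication:
C[0][0] = 2×-1 + -1×3 = -5
C[0][1] = 2×1 + -1×0 = 2
C[1][0] = -1×-1 + 1×3 = 4
C[1][1] = -1×1 + 1×0 = -1
Result: [[-5, 2], [4, -1]]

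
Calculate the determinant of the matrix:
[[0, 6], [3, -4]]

For a 2×2 matrix [[a, b], [c, d]], det = ad - bc
det = (0)(-4) - (6)(3) = 0 - 18 = -18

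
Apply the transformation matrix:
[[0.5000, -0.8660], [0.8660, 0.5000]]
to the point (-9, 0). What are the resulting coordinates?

Matrix multiplication:
[[0.5000, -0.8660], [0.8660, 0.5000]] × [-9, 0]ᵀ
= [(0.5000)(-9) + (-0.8660)(0), (0.8660)(-9) + (0.5000)(0)]ᵀ
= [-4.5000, -7.7940]ᵀ
Result: (-4.5000, -7.7940)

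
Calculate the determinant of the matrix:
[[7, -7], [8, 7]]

For a 2×2 matrix [[a, b], [c, d]], det = ad - bc
det = (7)(7) - (-7)(8) = 49 - -56 = 105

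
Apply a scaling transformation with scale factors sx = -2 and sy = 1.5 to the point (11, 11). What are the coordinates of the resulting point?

Scaling matrix:
[[-2, 0], [0, 1.50]]
Result: (11 × -2, 11 × 1.5) = (-22, 16.5)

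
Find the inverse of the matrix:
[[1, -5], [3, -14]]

For [[a,b],[c,d]], inverse = (1/det)·[[d,-b],[-c,a]]
det = (1)(-14) - (-5)(3) = -14 - -15 = 1
Inverse = [[-14, 5], [-3, 1]]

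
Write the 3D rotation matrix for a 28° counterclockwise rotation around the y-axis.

Rotation matrix for counterclockwise 28° around y-axis:
cos(28°) = 0.8829, sin(28°) = 0.4695
Result: [[0.8829, 0, 0.4695], [0, 1, 0], [-0.4695, 0, 0.8829]]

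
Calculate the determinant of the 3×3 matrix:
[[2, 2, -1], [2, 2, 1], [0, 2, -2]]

Expansion along first row:
det = 2·det([[2,1],[2,-2]]) - 2·det([[2,1],[0,-2]]) + -1·det([[2,2],[0,2]])
    = 2·(2·-2 - 1·2) - 2·(2·-2 - 1·0) + -1·(2·2 - 2·0)
    = 2·-6 - 2·-4 + -1·4
    = -12 + 8 + -4 = -8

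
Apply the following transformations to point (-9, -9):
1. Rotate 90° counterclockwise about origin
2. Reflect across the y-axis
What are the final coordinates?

Step 1: Rotate 90° → (9, -9)
Step 2: Reflect across y-axis → (-9, -9)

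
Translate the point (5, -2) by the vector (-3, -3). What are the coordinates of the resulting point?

Translation by (-3, -3) (homogeneous matrix [[1, 0, -3], [0, 1, -3], [0, 0, 1]]):
x' = 5 + -3 = 2
y' = -2 + -3 = -5
Result: (2, -5)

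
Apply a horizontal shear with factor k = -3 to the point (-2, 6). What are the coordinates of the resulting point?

Shear matrix for horizontal shear with factor k = -3:
[[1, -3], [0, 1]]
Result: (-2, 6) → (-20, 6)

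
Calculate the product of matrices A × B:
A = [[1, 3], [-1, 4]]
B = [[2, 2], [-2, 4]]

Matrix multiplication:
C[0][0] = 1×2 + 3×-2 = -4
C[0][1] = 1×2 + 3×4 = 14
C[1][0] = -1×2 + 4×-2 = -10
C[1][1] = -1×2 + 4×4 = 14
Result: [[-4, 14], [-10, 14]]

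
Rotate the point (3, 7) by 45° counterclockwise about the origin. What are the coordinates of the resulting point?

Rotation matrix for 45°: [[cos 45°, -sin 45°], [sin 45°, cos 45°]] ≈ [[0.707107, -0.707107], [0.707107, 0.707107]]
[[0.707107, -0.707107], [0.707107, 0.707107]] × [3, 7]ᵀ ≈ [-2.8284, 7.0711]ᵀ
Result: (-2.8284, 7.0711)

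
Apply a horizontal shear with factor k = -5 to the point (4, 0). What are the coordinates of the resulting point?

Shear matrix for horizontal shear with factor k = -5:
[[1, -5], [0, 1]]
Result: (4, 0) → (4, 0)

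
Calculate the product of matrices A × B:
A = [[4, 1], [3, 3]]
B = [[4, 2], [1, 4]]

Matrix multiplication:
C[0][0] = 4×4 + 1×1 = 17
C[0][1] = 4×2 + 1×4 = 12
C[1][0] = 3×4 + 3×1 = 15
C[1][1] = 3×2 + 3×4 = 18
Result: [[17, 12], [15, 18]]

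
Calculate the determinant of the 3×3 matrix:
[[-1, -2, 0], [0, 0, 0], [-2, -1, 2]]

Expansion along first row:
det = -1·det([[0,0],[-1,2]]) - -2·det([[0,0],[-2,2]]) + 0·det([[0,0],[-2,-1]])
    = -1·(0·2 - 0·-1) - -2·(0·2 - 0·-2) + 0·(0·-1 - 0·-2)
    = -1·0 - -2·0 + 0·0
    = 0 + 0 + 0 = 0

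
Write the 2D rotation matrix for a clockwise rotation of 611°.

Rotation matrix formula: [[cos θ, -sin θ], [sin θ, cos θ]]
A clockwise rotation by 611° is equivalent to a counterclockwise rotation by -611°.
For θ = -611°:
cos(-611°) = -0.3256
sin(-611°) = 0.9455
Result: [[-0.3256, -0.9455], [0.9455, -0.3256]]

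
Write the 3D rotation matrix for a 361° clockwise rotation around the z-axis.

Rotation matrix for clockwise 361° around z-axis:
A clockwise rotation by 361° is a counterclockwise rotation by -361°.
cos(-361°) = 0.9998, sin(-361°) = -0.0175
Result: [[0.9998, 0.0175, 0], [-0.0175, 0.9998, 0], [0, 0, 1]]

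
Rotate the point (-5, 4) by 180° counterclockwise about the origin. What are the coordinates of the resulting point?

Rotation matrix for 180°: [[cos 180°, -sin 180°], [sin 180°, cos 180°]] = [[-1, 0], [0, -1]]
[[-1, 0], [0, -1]] × [-5, 4]ᵀ = [5, -4]ᵀ
Result: (5, -4)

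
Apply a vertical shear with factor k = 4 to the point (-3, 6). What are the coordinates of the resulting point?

Shear matrix for vertical shear with factor k = 4:
[[1, 0], [4, 1]]
Result: (-3, 6) → (-3, -6)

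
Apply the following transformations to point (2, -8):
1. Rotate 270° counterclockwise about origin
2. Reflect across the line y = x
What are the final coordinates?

Step 1: Rotate 270° → (-8, -2)
Step 2: Reflect across line y = x → (-2, -8)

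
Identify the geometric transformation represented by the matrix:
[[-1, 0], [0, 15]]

This matrix represents: non-uniform scaling by sx = -1, sy = 15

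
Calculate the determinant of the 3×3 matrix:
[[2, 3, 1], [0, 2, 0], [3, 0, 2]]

Expansion along first row:
det = 2·det([[2,0],[0,2]]) - 3·det([[0,0],[3,2]]) + 1·det([[0,2],[3,0]])
    = 2·(2·2 - 0·0) - 3·(0·2 - 0·3) + 1·(0·0 - 2·3)
    = 2·4 - 3·0 + 1·-6
    = 8 + 0 + -6 = 2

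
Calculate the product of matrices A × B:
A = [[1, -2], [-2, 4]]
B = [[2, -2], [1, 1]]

Matrix multiplication:
C[0][0] = 1×2 + -2×1 = 0
C[0][1] = 1×-2 + -2×1 = -4
C[1][0] = -2×2 + 4×1 = 0
C[1][1] = -2×-2 + 4×1 = 8
Result: [[0, -4], [0, 8]]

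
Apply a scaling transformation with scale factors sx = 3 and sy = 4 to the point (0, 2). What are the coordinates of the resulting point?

Scaling matrix:
[[3, 0], [0, 4]]
Result: (0 × 3, 2 × 4) = (0, 8)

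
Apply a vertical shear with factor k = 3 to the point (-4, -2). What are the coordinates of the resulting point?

Shear matrix for vertical shear with factor k = 3:
[[1, 0], [3, 1]]
Result: (-4, -2) → (-4, -14)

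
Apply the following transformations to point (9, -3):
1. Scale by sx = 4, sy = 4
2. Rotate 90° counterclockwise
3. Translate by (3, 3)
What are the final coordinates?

Step 1: Scale → (36, -12)
Step 2: Rotate 90° → (12, 36)
Step 3: Translate → (15, 39)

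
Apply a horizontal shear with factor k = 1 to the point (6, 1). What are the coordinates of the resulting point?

Shear matrix for horizontal shear with factor k = 1:
[[1, 1], [0, 1]]
Result: (6, 1) → (7, 1)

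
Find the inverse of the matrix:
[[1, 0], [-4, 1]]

For [[a,b],[c,d]], inverse = (1/det)·[[d,-b],[-c,a]]
det = (1)(1) - (0)(-4) = 1 - 0 = 1
Inverse = [[1, 0], [4, 1]]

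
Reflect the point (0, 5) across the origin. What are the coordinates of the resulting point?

Reflection across origin: (0, 5) → (0, -5)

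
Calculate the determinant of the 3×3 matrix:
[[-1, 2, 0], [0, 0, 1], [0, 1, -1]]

Expansion along first row:
det = -1·det([[0,1],[1,-1]]) - 2·det([[0,1],[0,-1]]) + 0·det([[0,0],[0,1]])
    = -1·(0·-1 - 1·1) - 2·(0·-1 - 1·0) + 0·(0·1 - 0·0)
    = -1·-1 - 2·0 + 0·0
    = 1 + 0 + 0 = 1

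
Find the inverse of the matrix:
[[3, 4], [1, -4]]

For [[a,b],[c,d]], inverse = (1/det)·[[d,-b],[-c,a]]
det = (3)(-4) - (4)(1) = -12 - 4 = -16
Inverse = (1/-16)·[[-4, -4], [-1, 3]]
= [[1/4, 1/4], [1/16, -3/16]]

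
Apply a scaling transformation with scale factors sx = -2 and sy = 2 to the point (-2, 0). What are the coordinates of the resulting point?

Scaling matrix:
[[-2, 0], [0, 2]]
Result: (-2 × -2, 0 × 2) = (4, 0)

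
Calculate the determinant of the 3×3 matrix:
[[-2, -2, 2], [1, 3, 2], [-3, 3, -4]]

Expansion along first row:
det = -2·det([[3,2],[3,-4]]) - -2·det([[1,2],[-3,-4]]) + 2·det([[1,3],[-3,3]])
    = -2·(3·-4 - 2·3) - -2·(1·-4 - 2·-3) + 2·(1·3 - 3·-3)
    = -2·-18 - -2·2 + 2·12
    = 36 + 4 + 24 = 64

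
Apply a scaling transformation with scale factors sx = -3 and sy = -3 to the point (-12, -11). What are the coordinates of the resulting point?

Scaling matrix:
[[-3, 0], [0, -3]]
Result: (-12 × -3, -11 × -3) = (36, 33)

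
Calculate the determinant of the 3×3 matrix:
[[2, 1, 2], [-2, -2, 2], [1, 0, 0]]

Expansion along first row:
det = 2·det([[-2,2],[0,0]]) - 1·det([[-2,2],[1,0]]) + 2·det([[-2,-2],[1,0]])
    = 2·(-2·0 - 2·0) - 1·(-2·0 - 2·1) + 2·(-2·0 - -2·1)
    = 2·0 - 1·-2 + 2·2
    = 0 + 2 + 4 = 6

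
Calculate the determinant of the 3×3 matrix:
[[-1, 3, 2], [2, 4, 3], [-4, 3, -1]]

Expansion along first row:
det = -1·det([[4,3],[3,-1]]) - 3·det([[2,3],[-4,-1]]) + 2·det([[2,4],[-4,3]])
    = -1·(4·-1 - 3·3) - 3·(2·-1 - 3·-4) + 2·(2·3 - 4·-4)
    = -1·-13 - 3·10 + 2·22
    = 13 + -30 + 44 = 27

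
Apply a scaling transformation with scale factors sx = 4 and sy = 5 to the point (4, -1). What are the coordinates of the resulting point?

Scaling matrix:
[[4, 0], [0, 5]]
Result: (4 × 4, -1 × 5) = (16, -5)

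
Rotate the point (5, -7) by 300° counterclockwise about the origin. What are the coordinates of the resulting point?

Rotation matrix for 300°: [[cos 300°, -sin 300°], [sin 300°, cos 300°]] ≈ [[0.500000, 0.866025], [-0.866025, 0.500000]]
[[0.500000, 0.866025], [-0.866025, 0.500000]] × [5, -7]ᵀ ≈ [-3.5622, -7.8301]ᵀ
Result: (-3.5622, -7.8301)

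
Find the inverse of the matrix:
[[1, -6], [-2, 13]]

For [[a,b],[c,d]], inverse = (1/det)·[[d,-b],[-c,a]]
det = (1)(13) - (-6)(-2) = 13 - 12 = 1
Inverse = [[13, 6], [2, 1]]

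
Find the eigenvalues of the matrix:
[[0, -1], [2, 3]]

Characteristic equation: det(A - λI) = 0
λ² - (trace)λ + (det) = 0
trace = 0 + 3 = 3, det = (0)(3) - (-1)(2) = 2
λ² - (3)λ + (2) = 0
λ = (3 ± √((3)² - 4·(2))) / 2 = (3 ± √1) / 2
Solving: λ = 1, 2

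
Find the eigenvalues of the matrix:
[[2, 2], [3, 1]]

Characteristic equation: det(A - λI) = 0
λ² - (trace)λ + (det) = 0
trace = 2 + 1 = 3, det = (2)(1) - (2)(3) = -4
λ² - (3)λ + (-4) = 0
λ = (3 ± √((3)² - 4·(-4))) / 2 = (3 ± √25) / 2
Solving: λ = -1, 4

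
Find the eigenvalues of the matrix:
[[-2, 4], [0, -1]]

Characteristic equation: det(A - λI) = 0
λ² - (trace)λ + (det) = 0
trace = -2 + -1 = -3, det = (-2)(-1) - (4)(0) = 2
λ² - (-3)λ + (2) = 0
λ = (-3 ± √((-3)² - 4·(2))) / 2 = (-3 ± √1) / 2
Solving: λ = -2, -1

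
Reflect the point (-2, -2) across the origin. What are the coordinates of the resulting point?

Reflection across origin: (-2, -2) → (2, 2)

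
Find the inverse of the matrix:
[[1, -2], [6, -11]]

For [[a,b],[c,d]], inverse = (1/det)·[[d,-b],[-c,a]]
det = (1)(-11) - (-2)(6) = -11 - -12 = 1
Inverse = [[-11, 2], [-6, 1]]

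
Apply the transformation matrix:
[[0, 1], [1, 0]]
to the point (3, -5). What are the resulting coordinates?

Matrix multiplication:
[[0, 1], [1, 0]] × [3, -5]ᵀ
= [(0)(3) + (1)(-5), (1)(3) + (0)(-5)]ᵀ
= [-5, 3]ᵀ
Result: (-5, 3)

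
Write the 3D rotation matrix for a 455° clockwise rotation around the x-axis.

Rotation matrix for clockwise 455° around x-axis:
A clockwise rotation by 455° is a counterclockwise rotation by -455°.
cos(-455°) = -0.0872, sin(-455°) = -0.9962
Result: [[1, 0, 0], [0, -0.0872, 0.9962], [0, -0.9962, -0.0872]]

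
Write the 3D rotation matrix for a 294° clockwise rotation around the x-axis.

Rotation matrix for clockwise 294° around x-axis:
A clockwise rotation by 294° is a counterclockwise rotation by -294°.
cos(-294°) = 0.4067, sin(-294°) = 0.9135
Result: [[1, 0, 0], [0, 0.4067, -0.9135], [0, 0.9135, 0.4067]]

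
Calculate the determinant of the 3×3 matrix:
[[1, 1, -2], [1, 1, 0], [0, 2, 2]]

Expansion along first row:
det = 1·det([[1,0],[2,2]]) - 1·det([[1,0],[0,2]]) + -2·det([[1,1],[0,2]])
    = 1·(1·2 - 0·2) - 1·(1·2 - 0·0) + -2·(1·2 - 1·0)
    = 1·2 - 1·2 + -2·2
    = 2 + -2 + -4 = -4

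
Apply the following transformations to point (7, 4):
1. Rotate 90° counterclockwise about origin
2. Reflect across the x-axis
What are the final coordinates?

Step 1: Rotate 90° → (-4, 7)
Step 2: Reflect across x-axis → (-4, -7)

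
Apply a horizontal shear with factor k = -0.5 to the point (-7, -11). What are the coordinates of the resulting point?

Shear matrix for horizontal shear with factor k = -0.5:
[[1, -0.50], [0, 1]]
Result: (-7, -11) → (-1.5, -11)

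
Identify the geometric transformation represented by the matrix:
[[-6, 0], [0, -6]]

This matrix represents: uniform scaling by factor -6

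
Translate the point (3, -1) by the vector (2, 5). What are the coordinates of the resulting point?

Translation by (2, 5) (homogeneous matrix [[1, 0, 2], [0, 1, 5], [0, 0, 1]]):
x' = 3 + 2 = 5
y' = -1 + 5 = 4
Result: (5, 4)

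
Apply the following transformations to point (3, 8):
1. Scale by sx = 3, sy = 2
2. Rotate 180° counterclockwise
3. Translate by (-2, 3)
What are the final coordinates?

Step 1: Scale → (9, 16)
Step 2: Rotate 180° → (-9, -16)
Step 3: Translate → (-11, -13)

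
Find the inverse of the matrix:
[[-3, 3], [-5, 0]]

For [[a,b],[c,d]], inverse = (1/det)·[[d,-b],[-c,a]]
det = (-3)(0) - (3)(-5) = 0 - -15 = 15
Inverse = (1/15)·[[0, -3], [5, -3]]
= [[0, -1/5], [1/3, -1/5]]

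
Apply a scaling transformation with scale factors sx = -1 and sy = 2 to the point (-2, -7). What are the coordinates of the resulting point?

Scaling matrix:
[[-1, 0], [0, 2]]
Result: (-2 × -1, -7 × 2) = (2, -14)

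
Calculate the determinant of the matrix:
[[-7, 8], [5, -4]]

For a 2×2 matrix [[a, b], [c, d]], det = ad - bc
det = (-7)(-4) - (8)(5) = 28 - 40 = -12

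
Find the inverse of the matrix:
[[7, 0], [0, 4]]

For [[a,b],[c,d]], inverse = (1/det)·[[d,-b],[-c,a]]
det = (7)(4) - (0)(0) = 28 - 0 = 28
Inverse = (1/28)·[[4, 0], [0, 7]]
= [[1/7, 0], [0, 1/4]]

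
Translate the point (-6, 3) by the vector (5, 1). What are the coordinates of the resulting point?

Translation by (5, 1) (homogeneous matrix [[1, 0, 5], [0, 1, 1], [0, 0, 1]]):
x' = -6 + 5 = -1
y' = 3 + 1 = 4
Result: (-1, 4)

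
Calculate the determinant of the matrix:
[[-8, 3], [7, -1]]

For a 2×2 matrix [[a, b], [c, d]], det = ad - bc
det = (-8)(-1) - (3)(7) = 8 - 21 = -13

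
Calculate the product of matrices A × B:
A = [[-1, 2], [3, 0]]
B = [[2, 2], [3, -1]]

Matrix multiplication:
C[0][0] = -1×2 + 2×3 = 4
C[0][1] = -1×2 + 2×-1 = -4
C[1][0] = 3×2 + 0×3 = 6
C[1][1] = 3×2 + 0×-1 = 6
Result: [[4, -4], [6, 6]]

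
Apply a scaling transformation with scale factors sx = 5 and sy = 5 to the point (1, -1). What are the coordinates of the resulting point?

Scaling matrix:
[[5, 0], [0, 5]]
Result: (1 × 5, -1 × 5) = (5, -5)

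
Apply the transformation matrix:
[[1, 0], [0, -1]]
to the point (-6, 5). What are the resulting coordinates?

Matrix multiplication:
[[1, 0], [0, -1]] × [-6, 5]ᵀ
= [(1)(-6) + (0)(5), (0)(-6) + (-1)(5)]ᵀ
= [-6, -5]ᵀ
Result: (-6, -5)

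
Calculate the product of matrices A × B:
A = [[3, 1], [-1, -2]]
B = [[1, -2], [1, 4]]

Matrix multiplication:
C[0][0] = 3×1 + 1×1 = 4
C[0][1] = 3×-2 + 1×4 = -2
C[1][0] = -1×1 + -2×1 = -3
C[1][1] = -1×-2 + -2×4 = -6
Result: [[4, -2], [-3, -6]]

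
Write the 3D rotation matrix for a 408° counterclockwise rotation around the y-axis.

Rotation matrix for counterclockwise 408° around y-axis:
cos(408°) = 0.6691, sin(408°) = 0.7431
Result: [[0.6691, 0, 0.7431], [0, 1, 0], [-0.7431, 0, 0.6691]]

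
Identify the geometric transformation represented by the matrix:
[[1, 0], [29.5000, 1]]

This matrix represents: vertical shear with factor 29.5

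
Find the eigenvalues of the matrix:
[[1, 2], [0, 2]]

Characteristic equation: det(A - λI) = 0
λ² - (trace)λ + (det) = 0
trace = 1 + 2 = 3, det = (1)(2) - (2)(0) = 2
λ² - (3)λ + (2) = 0
λ = (3 ± √((3)² - 4·(2))) / 2 = (3 ± √1) / 2
Solving: λ = 1, 2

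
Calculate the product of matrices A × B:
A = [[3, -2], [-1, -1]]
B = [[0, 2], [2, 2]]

Matrix multiplication:
C[0][0] = 3×0 + -2×2 = -4
C[0][1] = 3×2 + -2×2 = 2
C[1][0] = -1×0 + -1×2 = -2
C[1][1] = -1×2 + -1×2 = -4
Result: [[-4, 2], [-2, -4]]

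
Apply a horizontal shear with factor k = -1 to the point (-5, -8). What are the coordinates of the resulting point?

Shear matrix for horizontal shear with factor k = -1:
[[1, -1], [0, 1]]
Result: (-5, -8) → (3, -8)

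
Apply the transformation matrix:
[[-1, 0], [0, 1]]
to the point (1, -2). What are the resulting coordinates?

Matrix multiplication:
[[-1, 0], [0, 1]] × [1, -2]ᵀ
= [(-1)(1) + (0)(-2), (0)(1) + (1)(-2)]ᵀ
= [-1, -2]ᵀ
Result: (-1, -2)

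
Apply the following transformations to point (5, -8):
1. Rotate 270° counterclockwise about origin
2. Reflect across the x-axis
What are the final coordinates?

Step 1: Rotate 270° → (-8, -5)
Step 2: Reflect across x-axis → (-8, 5)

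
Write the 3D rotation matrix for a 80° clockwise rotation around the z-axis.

Rotation matrix for clockwise 80° around z-axis:
A clockwise rotation by 80° is a counterclockwise rotation by -80°.
cos(-80°) = 0.1736, sin(-80°) = -0.9848
Result: [[0.1736, 0.9848, 0], [-0.9848, 0.1736, 0], [0, 0, 1]]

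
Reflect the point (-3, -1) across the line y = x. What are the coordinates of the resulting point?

Reflection across line y = x: (-3, -1) → (-1, -3)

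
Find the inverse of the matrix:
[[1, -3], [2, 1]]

For [[a,b],[c,d]], inverse = (1/det)·[[d,-b],[-c,a]]
det = (1)(1) - (-3)(2) = 1 - -6 = 7
Inverse = (1/7)·[[1, 3], [-2, 1]]
= [[1/7, 3/7], [-2/7, 1/7]]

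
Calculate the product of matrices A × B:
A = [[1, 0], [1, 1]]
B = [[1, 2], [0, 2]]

Matrix multiplication:
C[0][0] = 1×1 + 0×0 = 1
C[0][1] = 1×2 + 0×2 = 2
C[1][0] = 1×1 + 1×0 = 1
C[1][1] = 1×2 + 1×2 = 4
Result: [[1, 2], [1, 4]]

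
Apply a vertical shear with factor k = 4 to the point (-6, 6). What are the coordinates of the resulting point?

Shear matrix for vertical shear with factor k = 4:
[[1, 0], [4, 1]]
Result: (-6, 6) → (-6, -18)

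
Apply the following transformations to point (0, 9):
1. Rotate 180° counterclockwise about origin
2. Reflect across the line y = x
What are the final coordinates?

Step 1: Rotate 180° → (0, -9)
Step 2: Reflect across line y = x → (-9, 0)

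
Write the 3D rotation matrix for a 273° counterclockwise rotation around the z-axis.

Rotation matrix for counterclockwise 273° around z-axis:
cos(273°) = 0.0523, sin(273°) = -0.9986
Result: [[0.0523, 0.9986, 0], [-0.9986, 0.0523, 0], [0, 0, 1]]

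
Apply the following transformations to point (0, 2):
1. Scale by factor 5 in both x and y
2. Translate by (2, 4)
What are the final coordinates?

Step 1: Scale (0, 2) by 5 → (0, 10)
Step 2: Translate by (2, 4) → (2, 14)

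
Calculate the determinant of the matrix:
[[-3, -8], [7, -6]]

For a 2×2 matrix [[a, b], [c, d]], det = ad - bc
det = (-3)(-6) - (-8)(7) = 18 - -56 = 74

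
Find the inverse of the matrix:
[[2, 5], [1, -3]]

For [[a,b],[c,d]], inverse = (1/det)·[[d,-b],[-c,a]]
det = (2)(-3) - (5)(1) = -6 - 5 = -11
Inverse = (1/-11)·[[-3, -5], [-1, 2]]
= [[3/11, 5/11], [1/11, -2/11]]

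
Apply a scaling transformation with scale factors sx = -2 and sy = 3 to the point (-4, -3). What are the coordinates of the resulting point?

Scaling matrix:
[[-2, 0], [0, 3]]
Result: (-4 × -2, -3 × 3) = (8, -9)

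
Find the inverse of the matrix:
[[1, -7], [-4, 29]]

For [[a,b],[c,d]], inverse = (1/det)·[[d,-b],[-c,a]]
det = (1)(29) - (-7)(-4) = 29 - 28 = 1
Inverse = [[29, 7], [4, 1]]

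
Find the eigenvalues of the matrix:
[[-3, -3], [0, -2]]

Characteristic equation: det(A - λI) = 0
λ² - (trace)λ + (det) = 0
trace = -3 + -2 = -5, det = (-3)(-2) - (-3)(0) = 6
λ² - (-5)λ + (6) = 0
λ = (-5 ± √((-5)² - 4·(6))) / 2 = (-5 ± √1) / 2
Solving: λ = -3, -2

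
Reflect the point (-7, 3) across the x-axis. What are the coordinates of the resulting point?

Reflection across x-axis: (-7, 3) → (-7, -3)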